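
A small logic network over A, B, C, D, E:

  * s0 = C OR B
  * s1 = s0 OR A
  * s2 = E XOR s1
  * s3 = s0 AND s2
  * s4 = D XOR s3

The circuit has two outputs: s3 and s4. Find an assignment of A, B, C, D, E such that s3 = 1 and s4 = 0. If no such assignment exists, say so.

A=1 B=1 C=1 D=1 E=0

Check with A=1 B=1 C=1 D=1 E=0:
s0 = C OR B = 1 OR 1 = 1
s1 = s0 OR A = 1 OR 1 = 1
s2 = E XOR s1 = 0 XOR 1 = 1
s3 = s0 AND s2 = 1 AND 1 = 1
s4 = D XOR s3 = 1 XOR 1 = 0
So s3 = 1 and s4 = 0.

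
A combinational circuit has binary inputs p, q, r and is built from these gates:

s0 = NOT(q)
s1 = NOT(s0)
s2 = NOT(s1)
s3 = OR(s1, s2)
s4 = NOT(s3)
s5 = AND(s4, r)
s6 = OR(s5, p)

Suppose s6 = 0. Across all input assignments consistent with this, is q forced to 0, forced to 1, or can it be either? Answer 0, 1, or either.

either

Both values of q occur among assignments with s6 = 0:
  q=0: p=0, q=0, r=0
  q=1: p=0, q=1, r=0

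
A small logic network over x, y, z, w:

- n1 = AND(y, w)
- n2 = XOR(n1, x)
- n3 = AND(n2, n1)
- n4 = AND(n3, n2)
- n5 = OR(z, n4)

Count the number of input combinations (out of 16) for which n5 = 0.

7

n5 = OR(z, n4) must be 0, so both z = 0 and n4 = 0.
n4 = AND(n3, n2) must be 0, so at least one of n3, n2 is 0.
Enumerating the 16 input combinations, 7 give n5 = 0 and 9 give n5 = 1.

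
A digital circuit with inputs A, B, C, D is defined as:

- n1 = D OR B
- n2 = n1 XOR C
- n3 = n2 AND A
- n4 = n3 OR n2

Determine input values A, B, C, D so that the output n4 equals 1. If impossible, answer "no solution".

A=1, B=0, C=1, D=0

n4 = n3 OR n2 must be 1, so at least one of n3, n2 is 1.
Check with A=1, B=0, C=1, D=0:
n1 = D OR B = 0 OR 0 = 0
n2 = n1 XOR C = 0 XOR 1 = 1
n3 = n2 AND A = 1 AND 1 = 1
n4 = n3 OR n2 = 1 OR 1 = 1
So n4 = 1 as required.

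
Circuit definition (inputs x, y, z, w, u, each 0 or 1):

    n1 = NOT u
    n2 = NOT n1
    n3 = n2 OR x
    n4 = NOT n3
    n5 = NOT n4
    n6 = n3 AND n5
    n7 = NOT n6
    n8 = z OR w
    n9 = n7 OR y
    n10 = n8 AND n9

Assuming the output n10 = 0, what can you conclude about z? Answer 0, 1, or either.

Both values of z occur among assignments with n10 = 0:
  z=0: x=0, y=0, z=0, w=0, u=0
  z=1: x=0, y=0, z=1, w=0, u=1

either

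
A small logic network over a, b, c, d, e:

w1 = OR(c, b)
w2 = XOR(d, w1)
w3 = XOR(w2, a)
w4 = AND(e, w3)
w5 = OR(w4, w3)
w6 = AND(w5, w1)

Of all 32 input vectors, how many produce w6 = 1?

12

w6 = AND(w5, w1) must be 1, so both w5 = 1 and w1 = 1.
w5 = OR(w4, w3) must be 1, so at least one of w4, w3 is 1.
w1 = OR(c, b) must be 1, so at least one of c, b is 1.
Enumerating the 32 input combinations, 12 give w6 = 1 and 20 give w6 = 0.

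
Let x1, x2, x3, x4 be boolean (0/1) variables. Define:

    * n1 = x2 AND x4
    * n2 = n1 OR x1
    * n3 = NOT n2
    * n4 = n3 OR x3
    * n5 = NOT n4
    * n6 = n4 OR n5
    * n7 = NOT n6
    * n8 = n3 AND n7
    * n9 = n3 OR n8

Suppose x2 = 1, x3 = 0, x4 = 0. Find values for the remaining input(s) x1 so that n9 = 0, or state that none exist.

n9 = n3 OR n8 must be 0, so both n3 = 0 and n8 = 0.
Check with x2 = 1, x3 = 0, x4 = 0 and x1=1:
n1 = x2 AND x4 = 1 AND 0 = 0
n2 = n1 OR x1 = 0 OR 1 = 1
n3 = NOT n2 = NOT 1 = 0
n4 = n3 OR x3 = 0 OR 0 = 0
n5 = NOT n4 = NOT 0 = 1
n6 = n4 OR n5 = 0 OR 1 = 1
n7 = NOT n6 = NOT 1 = 0
n8 = n3 AND n7 = 0 AND 0 = 0
n9 = n3 OR n8 = 0 OR 0 = 0
So n9 = 0.

x1=1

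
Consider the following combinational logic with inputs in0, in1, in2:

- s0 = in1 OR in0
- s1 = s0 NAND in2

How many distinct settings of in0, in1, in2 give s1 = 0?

3

s1 = s0 NAND in2 must be 0, so both s0 = 1 and in2 = 1.
s0 = in1 OR in0 must be 1, so at least one of in1, in0 is 1.
Enumerating the 8 input combinations, 3 give s1 = 0 and 5 give s1 = 1.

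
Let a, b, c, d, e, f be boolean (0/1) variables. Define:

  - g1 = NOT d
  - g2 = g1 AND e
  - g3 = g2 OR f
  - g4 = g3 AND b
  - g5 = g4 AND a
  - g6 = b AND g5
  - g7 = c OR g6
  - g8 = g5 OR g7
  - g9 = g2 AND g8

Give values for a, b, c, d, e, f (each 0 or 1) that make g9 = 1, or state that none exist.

g9 = g2 AND g8 must be 1, so both g2 = 1 and g8 = 1.
g2 = g1 AND e must be 1, so both g1 = 1 and e = 1.
Check with a=1, b=1, c=0, d=0, e=1, f=0:
g1 = NOT d = NOT 0 = 1
g2 = g1 AND e = 1 AND 1 = 1
g3 = g2 OR f = 1 OR 0 = 1
g4 = g3 AND b = 1 AND 1 = 1
g5 = g4 AND a = 1 AND 1 = 1
g6 = b AND g5 = 1 AND 1 = 1
g7 = c OR g6 = 0 OR 1 = 1
g8 = g5 OR g7 = 1 OR 1 = 1
g9 = g2 AND g8 = 1 AND 1 = 1
So g9 = 1 as required.

a=1, b=1, c=0, d=0, e=1, f=0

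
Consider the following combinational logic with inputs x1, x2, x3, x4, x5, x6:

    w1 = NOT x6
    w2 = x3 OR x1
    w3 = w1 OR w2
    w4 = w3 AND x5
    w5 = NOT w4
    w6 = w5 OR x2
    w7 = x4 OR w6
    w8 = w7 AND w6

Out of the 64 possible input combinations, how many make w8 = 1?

50

w8 = w7 AND w6 must be 1, so both w7 = 1 and w6 = 1.
Enumerating the 64 input combinations, 50 give w8 = 1 and 14 give w8 = 0.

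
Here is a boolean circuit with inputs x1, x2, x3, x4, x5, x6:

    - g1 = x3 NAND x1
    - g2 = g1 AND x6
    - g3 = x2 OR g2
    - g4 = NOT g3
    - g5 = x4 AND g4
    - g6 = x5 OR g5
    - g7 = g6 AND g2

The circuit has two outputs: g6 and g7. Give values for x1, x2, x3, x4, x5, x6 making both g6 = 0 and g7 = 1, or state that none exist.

Across all 64 input combinations, none give both g6 = 0 and g7 = 1.

no solution exists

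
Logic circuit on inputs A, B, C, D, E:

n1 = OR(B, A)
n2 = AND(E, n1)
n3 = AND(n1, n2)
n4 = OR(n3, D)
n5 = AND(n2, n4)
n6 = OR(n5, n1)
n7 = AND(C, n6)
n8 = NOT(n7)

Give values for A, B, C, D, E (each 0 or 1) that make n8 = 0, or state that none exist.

A=0, B=1, C=1, D=0, E=1

n8 = NOT(n7) must be 0, so n7 = 1.
n7 = AND(C, n6) must be 1, so both C = 1 and n6 = 1.
n6 = OR(n5, n1) must be 1, so at least one of n5, n1 is 1.
Check with A=0, B=1, C=1, D=0, E=1:
n1 = OR(B, A) = OR(1, 0) = 1
n2 = AND(E, n1) = AND(1, 1) = 1
n3 = AND(n1, n2) = AND(1, 1) = 1
n4 = OR(n3, D) = OR(1, 0) = 1
n5 = AND(n2, n4) = AND(1, 1) = 1
n6 = OR(n5, n1) = OR(1, 1) = 1
n7 = AND(C, n6) = AND(1, 1) = 1
n8 = NOT(n7) = NOT 1 = 0
So n8 = 0 as required.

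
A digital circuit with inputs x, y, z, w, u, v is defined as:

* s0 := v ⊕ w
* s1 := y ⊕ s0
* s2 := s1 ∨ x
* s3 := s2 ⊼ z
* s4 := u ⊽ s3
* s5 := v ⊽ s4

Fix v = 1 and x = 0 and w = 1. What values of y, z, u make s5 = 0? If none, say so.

y=0, z=1, u=1

s5 = v ⊽ s4 must be 0, so at least one of v, s4 is 1.
Check with v = 1 and x = 0 and w = 1 and y=0, z=1, u=1:
s0 = v ⊕ w = 1 ⊕ 1 = 0
s1 = y ⊕ s0 = 0 ⊕ 0 = 0
s2 = s1 ∨ x = 0 ∨ 0 = 0
s3 = s2 ⊼ z = 0 ⊼ 1 = 1
s4 = u ⊽ s3 = 1 ⊽ 1 = 0
s5 = v ⊽ s4 = 1 ⊽ 0 = 0
So s5 = 0.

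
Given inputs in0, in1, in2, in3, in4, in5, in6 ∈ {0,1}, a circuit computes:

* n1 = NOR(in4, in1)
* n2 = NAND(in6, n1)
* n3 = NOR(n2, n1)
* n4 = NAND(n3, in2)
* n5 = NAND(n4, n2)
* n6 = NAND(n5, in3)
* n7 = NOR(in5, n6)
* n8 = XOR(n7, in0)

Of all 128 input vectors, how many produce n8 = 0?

64

n8 = XOR(n7, in0) must be 0, so n7 and in0 are equal.
Enumerating the 128 input combinations, 64 give n8 = 0 and 64 give n8 = 1.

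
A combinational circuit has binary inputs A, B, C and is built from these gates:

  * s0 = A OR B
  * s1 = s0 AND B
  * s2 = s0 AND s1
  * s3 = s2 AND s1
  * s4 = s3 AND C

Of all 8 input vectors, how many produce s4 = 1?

s4 = s3 AND C must be 1, so both s3 = 1 and C = 1.
s3 = s2 AND s1 must be 1, so both s2 = 1 and s1 = 1.
Satisfying assignments:
  A=0, B=1, C=1
  A=1, B=1, C=1

2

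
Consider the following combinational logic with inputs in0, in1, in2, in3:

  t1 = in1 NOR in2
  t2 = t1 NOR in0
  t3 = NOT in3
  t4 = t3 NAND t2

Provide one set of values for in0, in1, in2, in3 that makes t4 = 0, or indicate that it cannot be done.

in0=0, in1=1, in2=0, in3=0

Check with in0=0, in1=1, in2=0, in3=0:
t1 = in1 NOR in2 = 1 NOR 0 = 0
t2 = t1 NOR in0 = 0 NOR 0 = 1
t3 = NOT in3 = NOT 0 = 1
t4 = t3 NAND t2 = 1 NAND 1 = 0
So t4 = 0 as required.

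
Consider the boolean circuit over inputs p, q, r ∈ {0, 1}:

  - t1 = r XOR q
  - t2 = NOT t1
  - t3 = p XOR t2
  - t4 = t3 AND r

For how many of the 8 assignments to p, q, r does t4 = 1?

t4 = t3 AND r must be 1, so both t3 = 1 and r = 1.
t3 = p XOR t2 must be 1, so p and t2 differ.
Enumerating the 8 input combinations, 2 give t4 = 1 and 6 give t4 = 0.

2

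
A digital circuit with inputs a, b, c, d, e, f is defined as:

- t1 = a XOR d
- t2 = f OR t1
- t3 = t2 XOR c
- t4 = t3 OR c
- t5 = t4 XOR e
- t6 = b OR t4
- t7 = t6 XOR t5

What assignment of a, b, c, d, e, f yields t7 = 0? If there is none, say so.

a=1, b=0, c=1, d=0, e=0, f=0

t7 = t6 XOR t5 must be 0, so t6 and t5 are equal.
Check with a=1, b=0, c=1, d=0, e=0, f=0:
t1 = a XOR d = 1 XOR 0 = 1
t2 = f OR t1 = 0 OR 1 = 1
t3 = t2 XOR c = 1 XOR 1 = 0
t4 = t3 OR c = 0 OR 1 = 1
t5 = t4 XOR e = 1 XOR 0 = 1
t6 = b OR t4 = 0 OR 1 = 1
t7 = t6 XOR t5 = 1 XOR 1 = 0
So t7 = 0 as required.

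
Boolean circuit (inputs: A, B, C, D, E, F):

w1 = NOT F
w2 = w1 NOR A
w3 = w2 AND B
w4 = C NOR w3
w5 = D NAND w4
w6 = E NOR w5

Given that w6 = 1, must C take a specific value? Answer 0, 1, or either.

0

w6 = E NOR w5 must be 1, so both E = 0 and w5 = 0.
Every assignment with w6 = 1 has C = 0; there are 7 such assignment(s).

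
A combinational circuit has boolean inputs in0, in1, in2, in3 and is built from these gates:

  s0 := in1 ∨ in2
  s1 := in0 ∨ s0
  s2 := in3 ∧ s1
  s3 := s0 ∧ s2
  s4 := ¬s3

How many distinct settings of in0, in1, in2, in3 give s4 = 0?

s4 = ¬s3 must be 0, so s3 = 1.
s3 = s0 ∧ s2 must be 1, so both s0 = 1 and s2 = 1.
Satisfying assignments:
  in0=0, in1=0, in2=1, in3=1
  in0=0, in1=1, in2=0, in3=1
  in0=0, in1=1, in2=1, in3=1
  in0=1, in1=0, in2=1, in3=1
  in0=1, in1=1, in2=0, in3=1
  in0=1, in1=1, in2=1, in3=1

6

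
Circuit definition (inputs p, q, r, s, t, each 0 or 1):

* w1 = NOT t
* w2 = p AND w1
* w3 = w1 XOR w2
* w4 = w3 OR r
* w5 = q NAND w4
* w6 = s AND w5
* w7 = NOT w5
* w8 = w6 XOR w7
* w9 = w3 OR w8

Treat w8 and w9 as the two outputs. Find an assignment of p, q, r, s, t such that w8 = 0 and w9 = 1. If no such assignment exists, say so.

Check with p=0 q=0 r=0 s=0 t=0:
w1 = NOT t = NOT 0 = 1
w2 = p AND w1 = 0 AND 1 = 0
w3 = w1 XOR w2 = 1 XOR 0 = 1
w4 = w3 OR r = 1 OR 0 = 1
w5 = q NAND w4 = 0 NAND 1 = 1
w6 = s AND w5 = 0 AND 1 = 0
w7 = NOT w5 = NOT 1 = 0
w8 = w6 XOR w7 = 0 XOR 0 = 0
w9 = w3 OR w8 = 1 OR 0 = 1
So w8 = 0 and w9 = 1.

p=0 q=0 r=0 s=0 t=0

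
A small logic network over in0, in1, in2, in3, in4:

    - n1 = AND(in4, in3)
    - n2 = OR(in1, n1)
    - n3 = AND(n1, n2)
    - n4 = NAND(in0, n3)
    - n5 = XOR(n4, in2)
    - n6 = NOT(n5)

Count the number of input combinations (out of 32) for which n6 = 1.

16

n6 = NOT(n5) must be 1, so n5 = 0.
Enumerating the 32 input combinations, 16 give n6 = 1 and 16 give n6 = 0.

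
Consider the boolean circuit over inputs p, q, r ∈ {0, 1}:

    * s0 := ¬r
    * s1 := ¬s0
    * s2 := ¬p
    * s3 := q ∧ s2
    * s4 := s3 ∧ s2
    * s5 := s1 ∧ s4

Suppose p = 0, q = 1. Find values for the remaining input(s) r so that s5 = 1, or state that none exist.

r=1

Check with p = 0, q = 1 and r=1:
s0 = ¬r = ¬1 = 0
s1 = ¬s0 = ¬0 = 1
s2 = ¬p = ¬0 = 1
s3 = q ∧ s2 = 1 ∧ 1 = 1
s4 = s3 ∧ s2 = 1 ∧ 1 = 1
s5 = s1 ∧ s4 = 1 ∧ 1 = 1
So s5 = 1.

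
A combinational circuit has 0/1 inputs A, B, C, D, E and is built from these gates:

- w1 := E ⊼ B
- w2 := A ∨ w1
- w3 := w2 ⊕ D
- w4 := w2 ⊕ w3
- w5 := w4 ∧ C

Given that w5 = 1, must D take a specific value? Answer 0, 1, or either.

w5 = w4 ∧ C must be 1, so both w4 = 1 and C = 1.
Every assignment with w5 = 1 has D = 1; there are 8 such assignment(s).

1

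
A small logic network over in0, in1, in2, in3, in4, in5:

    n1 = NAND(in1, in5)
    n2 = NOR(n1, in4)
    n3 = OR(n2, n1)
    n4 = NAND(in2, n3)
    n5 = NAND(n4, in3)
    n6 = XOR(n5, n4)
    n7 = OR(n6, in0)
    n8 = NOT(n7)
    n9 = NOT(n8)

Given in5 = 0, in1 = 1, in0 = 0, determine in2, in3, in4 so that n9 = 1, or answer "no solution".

n9 = NOT(n8) must be 1, so n8 = 0.
Check with in5 = 0, in1 = 1, in0 = 0 and in2=0, in3=1, in4=0:
n1 = NAND(in1, in5) = NAND(1, 0) = 1
n2 = NOR(n1, in4) = NOR(1, 0) = 0
n3 = OR(n2, n1) = OR(0, 1) = 1
n4 = NAND(in2, n3) = NAND(0, 1) = 1
n5 = NAND(n4, in3) = NAND(1, 1) = 0
n6 = XOR(n5, n4) = XOR(0, 1) = 1
n7 = OR(n6, in0) = OR(1, 0) = 1
n8 = NOT(n7) = NOT 1 = 0
n9 = NOT(n8) = NOT 0 = 1
So n9 = 1.

in2=0 in3=1 in4=0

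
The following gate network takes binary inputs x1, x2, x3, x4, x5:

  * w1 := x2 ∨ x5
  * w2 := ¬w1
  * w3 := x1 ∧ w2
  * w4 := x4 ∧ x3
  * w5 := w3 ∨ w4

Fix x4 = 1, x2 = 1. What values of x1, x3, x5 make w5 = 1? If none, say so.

w5 = w3 ∨ w4 must be 1, so at least one of w3, w4 is 1.
Check with x4 = 1, x2 = 1 and x1=0, x3=1, x5=0:
w1 = x2 ∨ x5 = 1 ∨ 0 = 1
w2 = ¬w1 = ¬1 = 0
w3 = x1 ∧ w2 = 0 ∧ 0 = 0
w4 = x4 ∧ x3 = 1 ∧ 1 = 1
w5 = w3 ∨ w4 = 0 ∨ 1 = 1
So w5 = 1.

x1=0, x3=1, x5=0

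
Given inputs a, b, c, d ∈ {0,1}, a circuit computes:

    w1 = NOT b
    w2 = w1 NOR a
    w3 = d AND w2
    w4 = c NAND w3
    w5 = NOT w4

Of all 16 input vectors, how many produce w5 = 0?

w5 = NOT w4 must be 0, so w4 = 1.
w4 = c NAND w3 must be 1, so at least one of c, w3 is 0.
Enumerating the 16 input combinations, 15 give w5 = 0 and 1 give w5 = 1.

15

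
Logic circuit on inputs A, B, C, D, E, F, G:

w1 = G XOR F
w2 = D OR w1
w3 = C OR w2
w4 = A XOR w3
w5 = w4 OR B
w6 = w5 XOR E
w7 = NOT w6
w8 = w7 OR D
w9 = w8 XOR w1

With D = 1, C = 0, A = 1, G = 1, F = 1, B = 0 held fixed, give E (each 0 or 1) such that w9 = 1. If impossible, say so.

E=1

Check with D = 1, C = 0, A = 1, G = 1, F = 1, B = 0 and E=1:
w1 = G XOR F = 1 XOR 1 = 0
w2 = D OR w1 = 1 OR 0 = 1
w3 = C OR w2 = 0 OR 1 = 1
w4 = A XOR w3 = 1 XOR 1 = 0
w5 = w4 OR B = 0 OR 0 = 0
w6 = w5 XOR E = 0 XOR 1 = 1
w7 = NOT w6 = NOT 1 = 0
w8 = w7 OR D = 0 OR 1 = 1
w9 = w8 XOR w1 = 1 XOR 0 = 1
So w9 = 1.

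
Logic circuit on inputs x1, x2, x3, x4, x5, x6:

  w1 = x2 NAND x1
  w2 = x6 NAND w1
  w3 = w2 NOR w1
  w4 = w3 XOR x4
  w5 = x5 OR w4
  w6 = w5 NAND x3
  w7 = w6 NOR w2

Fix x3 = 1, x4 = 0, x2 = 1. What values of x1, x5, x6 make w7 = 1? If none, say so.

w7 = w6 NOR w2 must be 1, so both w6 = 0 and w2 = 0.
Check with x3 = 1, x4 = 0, x2 = 1 and x1=0, x5=1, x6=1:
w1 = x2 NAND x1 = 1 NAND 0 = 1
w2 = x6 NAND w1 = 1 NAND 1 = 0
w3 = w2 NOR w1 = 0 NOR 1 = 0
w4 = w3 XOR x4 = 0 XOR 0 = 0
w5 = x5 OR w4 = 1 OR 0 = 1
w6 = w5 NAND x3 = 1 NAND 1 = 0
w7 = w6 NOR w2 = 0 NOR 0 = 1
So w7 = 1.

x1=0, x5=1, x6=1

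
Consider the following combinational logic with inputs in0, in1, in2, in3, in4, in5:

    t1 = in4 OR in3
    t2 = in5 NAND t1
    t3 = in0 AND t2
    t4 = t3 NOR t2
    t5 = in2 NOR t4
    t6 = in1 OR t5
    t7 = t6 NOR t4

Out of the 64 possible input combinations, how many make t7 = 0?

54

t7 = t6 NOR t4 must be 0, so at least one of t6, t4 is 1.
Enumerating the 64 input combinations, 54 give t7 = 0 and 10 give t7 = 1.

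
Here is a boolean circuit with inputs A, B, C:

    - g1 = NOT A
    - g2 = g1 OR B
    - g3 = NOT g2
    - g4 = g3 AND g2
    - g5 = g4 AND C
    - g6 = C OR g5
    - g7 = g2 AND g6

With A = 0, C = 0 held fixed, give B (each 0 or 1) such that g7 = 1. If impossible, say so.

With A = 0, C = 0 fixed, none of the 2 settings of B give g7 = 1.
For example, with B=0:
g1 = NOT A = NOT 0 = 1
g2 = g1 OR B = 1 OR 0 = 1
g3 = NOT g2 = NOT 1 = 0
g4 = g3 AND g2 = 0 AND 1 = 0
g5 = g4 AND C = 0 AND 0 = 0
g6 = C OR g5 = 0 OR 0 = 0
g7 = g2 AND g6 = 1 AND 0 = 0
giving g7 = 0 ≠ 1.

no solution exists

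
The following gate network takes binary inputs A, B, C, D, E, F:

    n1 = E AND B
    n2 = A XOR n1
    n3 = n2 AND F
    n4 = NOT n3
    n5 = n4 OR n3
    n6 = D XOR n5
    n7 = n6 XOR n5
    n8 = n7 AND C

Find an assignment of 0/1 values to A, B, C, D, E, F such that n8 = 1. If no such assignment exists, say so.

Check with A=1, B=0, C=1, D=1, E=1, F=0:
n1 = E AND B = 1 AND 0 = 0
n2 = A XOR n1 = 1 XOR 0 = 1
n3 = n2 AND F = 1 AND 0 = 0
n4 = NOT n3 = NOT 0 = 1
n5 = n4 OR n3 = 1 OR 0 = 1
n6 = D XOR n5 = 1 XOR 1 = 0
n7 = n6 XOR n5 = 0 XOR 1 = 1
n8 = n7 AND C = 1 AND 1 = 1
So n8 = 1 as required.

A=1, B=0, C=1, D=1, E=1, F=0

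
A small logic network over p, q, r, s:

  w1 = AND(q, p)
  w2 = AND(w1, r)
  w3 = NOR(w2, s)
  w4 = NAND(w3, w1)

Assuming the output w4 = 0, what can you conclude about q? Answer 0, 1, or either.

w4 = NAND(w3, w1) must be 0, so both w3 = 1 and w1 = 1.
w3 = NOR(w2, s) must be 1, so both w2 = 0 and s = 0.
Every assignment with w4 = 0 has q = 1; there are 1 such assignment(s).
  p=1, q=1, r=0, s=0

1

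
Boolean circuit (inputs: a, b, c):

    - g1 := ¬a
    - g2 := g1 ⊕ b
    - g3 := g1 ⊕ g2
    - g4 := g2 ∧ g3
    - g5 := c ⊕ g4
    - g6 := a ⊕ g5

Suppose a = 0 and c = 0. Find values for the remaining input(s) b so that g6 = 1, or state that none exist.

no solution exists

With a = 0 and c = 0 fixed, none of the 2 settings of b give g6 = 1.
For example, with b=1:
g1 = ¬a = ¬0 = 1
g2 = g1 ⊕ b = 1 ⊕ 1 = 0
g3 = g1 ⊕ g2 = 1 ⊕ 0 = 1
g4 = g2 ∧ g3 = 0 ∧ 1 = 0
g5 = c ⊕ g4 = 0 ⊕ 0 = 0
g6 = a ⊕ g5 = 0 ⊕ 0 = 0
giving g6 = 0 ≠ 1.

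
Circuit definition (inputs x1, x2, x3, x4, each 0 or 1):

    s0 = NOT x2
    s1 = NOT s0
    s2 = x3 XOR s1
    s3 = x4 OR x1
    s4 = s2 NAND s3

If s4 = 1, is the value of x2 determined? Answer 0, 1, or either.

Both values of x2 occur among assignments with s4 = 1:
  x2=0: x1=0, x2=0, x3=0, x4=0
  x2=1: x1=0, x2=1, x3=0, x4=0

either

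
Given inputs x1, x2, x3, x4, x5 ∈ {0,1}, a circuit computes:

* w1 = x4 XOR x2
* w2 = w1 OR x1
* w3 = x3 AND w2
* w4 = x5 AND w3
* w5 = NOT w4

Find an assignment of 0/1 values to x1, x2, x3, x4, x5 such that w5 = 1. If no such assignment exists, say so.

Check with x1=1 x2=1 x3=0 x4=1 x5=1:
w1 = x4 XOR x2 = 1 XOR 1 = 0
w2 = w1 OR x1 = 0 OR 1 = 1
w3 = x3 AND w2 = 0 AND 1 = 0
w4 = x5 AND w3 = 1 AND 0 = 0
w5 = NOT w4 = NOT 0 = 1
So w5 = 1 as required.

x1=1 x2=1 x3=0 x4=1 x5=1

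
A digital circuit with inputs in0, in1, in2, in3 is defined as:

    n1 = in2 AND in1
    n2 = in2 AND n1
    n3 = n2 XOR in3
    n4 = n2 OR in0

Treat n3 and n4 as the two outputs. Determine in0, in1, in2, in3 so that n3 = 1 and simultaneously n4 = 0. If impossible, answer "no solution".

Check with in0=0 in1=1 in2=0 in3=1:
n1 = in2 AND in1 = 0 AND 1 = 0
n2 = in2 AND n1 = 0 AND 0 = 0
n3 = n2 XOR in3 = 0 XOR 1 = 1
n4 = n2 OR in0 = 0 OR 0 = 0
So n3 = 1 and n4 = 0.

in0=0 in1=1 in2=0 in3=1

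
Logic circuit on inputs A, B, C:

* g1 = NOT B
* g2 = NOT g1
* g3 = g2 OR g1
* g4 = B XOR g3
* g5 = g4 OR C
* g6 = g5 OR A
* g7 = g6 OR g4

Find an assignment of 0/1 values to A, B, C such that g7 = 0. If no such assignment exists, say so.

A=0, B=1, C=0

Check with A=0, B=1, C=0:
g1 = NOT B = NOT 1 = 0
g2 = NOT g1 = NOT 0 = 1
g3 = g2 OR g1 = 1 OR 0 = 1
g4 = B XOR g3 = 1 XOR 1 = 0
g5 = g4 OR C = 0 OR 0 = 0
g6 = g5 OR A = 0 OR 0 = 0
g7 = g6 OR g4 = 0 OR 0 = 0
So g7 = 0 as required.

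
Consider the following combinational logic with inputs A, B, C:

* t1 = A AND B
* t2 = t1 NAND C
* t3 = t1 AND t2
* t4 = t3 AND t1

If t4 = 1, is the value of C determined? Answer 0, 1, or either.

t4 = t3 AND t1 must be 1, so both t3 = 1 and t1 = 1.
Every assignment with t4 = 1 has C = 0; there are 1 such assignment(s).
  A=1, B=1, C=0

0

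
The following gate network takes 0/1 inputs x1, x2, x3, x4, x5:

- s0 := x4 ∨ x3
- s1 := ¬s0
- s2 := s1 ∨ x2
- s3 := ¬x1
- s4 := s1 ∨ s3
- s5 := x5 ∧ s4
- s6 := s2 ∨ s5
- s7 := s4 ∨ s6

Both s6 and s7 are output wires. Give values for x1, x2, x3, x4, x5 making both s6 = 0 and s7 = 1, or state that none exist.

x1=0, x2=0, x3=1, x4=0, x5=0

Check with x1=0, x2=0, x3=1, x4=0, x5=0:
s0 = x4 ∨ x3 = 0 ∨ 1 = 1
s1 = ¬s0 = ¬1 = 0
s2 = s1 ∨ x2 = 0 ∨ 0 = 0
s3 = ¬x1 = ¬0 = 1
s4 = s1 ∨ s3 = 0 ∨ 1 = 1
s5 = x5 ∧ s4 = 0 ∧ 1 = 0
s6 = s2 ∨ s5 = 0 ∨ 0 = 0
s7 = s4 ∨ s6 = 1 ∨ 0 = 1
So s6 = 0 and s7 = 1.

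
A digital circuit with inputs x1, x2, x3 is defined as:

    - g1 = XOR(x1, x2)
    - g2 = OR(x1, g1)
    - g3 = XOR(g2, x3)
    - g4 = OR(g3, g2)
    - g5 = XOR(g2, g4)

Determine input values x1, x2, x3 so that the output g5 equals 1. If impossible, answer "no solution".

x1=0 x2=0 x3=1

g5 = XOR(g2, g4) must be 1, so g2 and g4 differ.
Check with x1=0 x2=0 x3=1:
g1 = XOR(x1, x2) = XOR(0, 0) = 0
g2 = OR(x1, g1) = OR(0, 0) = 0
g3 = XOR(g2, x3) = XOR(0, 1) = 1
g4 = OR(g3, g2) = OR(1, 0) = 1
g5 = XOR(g2, g4) = XOR(0, 1) = 1
So g5 = 1 as required.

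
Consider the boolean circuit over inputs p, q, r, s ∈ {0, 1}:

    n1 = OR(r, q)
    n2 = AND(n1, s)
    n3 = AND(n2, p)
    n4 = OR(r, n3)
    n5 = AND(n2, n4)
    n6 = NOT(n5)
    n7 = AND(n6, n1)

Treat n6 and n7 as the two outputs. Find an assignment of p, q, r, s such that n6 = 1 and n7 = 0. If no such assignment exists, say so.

p=0 q=0 r=0 s=0

Check with p=0 q=0 r=0 s=0:
n1 = OR(r, q) = OR(0, 0) = 0
n2 = AND(n1, s) = AND(0, 0) = 0
n3 = AND(n2, p) = AND(0, 0) = 0
n4 = OR(r, n3) = OR(0, 0) = 0
n5 = AND(n2, n4) = AND(0, 0) = 0
n6 = NOT(n5) = NOT 0 = 1
n7 = AND(n6, n1) = AND(1, 0) = 0
So n6 = 1 and n7 = 0.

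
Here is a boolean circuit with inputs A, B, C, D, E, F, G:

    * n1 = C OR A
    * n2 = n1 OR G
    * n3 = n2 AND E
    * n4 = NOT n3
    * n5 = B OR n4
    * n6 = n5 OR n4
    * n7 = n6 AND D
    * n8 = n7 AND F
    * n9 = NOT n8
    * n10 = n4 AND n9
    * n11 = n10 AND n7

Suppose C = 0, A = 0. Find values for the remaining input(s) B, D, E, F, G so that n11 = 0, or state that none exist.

Check with C = 0, A = 0 and B=1, D=0, E=0, F=1, G=1:
n1 = C OR A = 0 OR 0 = 0
n2 = n1 OR G = 0 OR 1 = 1
n3 = n2 AND E = 1 AND 0 = 0
n4 = NOT n3 = NOT 0 = 1
n5 = B OR n4 = 1 OR 1 = 1
n6 = n5 OR n4 = 1 OR 1 = 1
n7 = n6 AND D = 1 AND 0 = 0
n8 = n7 AND F = 0 AND 1 = 0
n9 = NOT n8 = NOT 0 = 1
n10 = n4 AND n9 = 1 AND 1 = 1
n11 = n10 AND n7 = 1 AND 0 = 0
So n11 = 0.

B=1, D=0, E=0, F=1, G=1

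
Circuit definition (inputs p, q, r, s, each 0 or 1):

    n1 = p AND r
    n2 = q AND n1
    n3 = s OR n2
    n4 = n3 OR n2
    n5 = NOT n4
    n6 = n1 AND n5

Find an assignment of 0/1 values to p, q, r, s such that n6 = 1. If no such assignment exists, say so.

p=1, q=0, r=1, s=0

n6 = n1 AND n5 must be 1, so both n1 = 1 and n5 = 1.
n1 = p AND r must be 1, so both p = 1 and r = 1.
n5 = NOT n4 must be 1, so n4 = 0.
Check with p=1, q=0, r=1, s=0:
n1 = p AND r = 1 AND 1 = 1
n2 = q AND n1 = 0 AND 1 = 0
n3 = s OR n2 = 0 OR 0 = 0
n4 = n3 OR n2 = 0 OR 0 = 0
n5 = NOT n4 = NOT 0 = 1
n6 = n1 AND n5 = 1 AND 1 = 1
So n6 = 1 as required.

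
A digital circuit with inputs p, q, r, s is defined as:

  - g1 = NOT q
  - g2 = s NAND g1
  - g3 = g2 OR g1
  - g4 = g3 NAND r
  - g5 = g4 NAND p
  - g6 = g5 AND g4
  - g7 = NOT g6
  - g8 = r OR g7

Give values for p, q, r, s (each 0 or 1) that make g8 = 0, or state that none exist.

g8 = r OR g7 must be 0, so both r = 0 and g7 = 0.
g7 = NOT g6 must be 0, so g6 = 1.
Check with p=0, q=0, r=0, s=1:
g1 = NOT q = NOT 0 = 1
g2 = s NAND g1 = 1 NAND 1 = 0
g3 = g2 OR g1 = 0 OR 1 = 1
g4 = g3 NAND r = 1 NAND 0 = 1
g5 = g4 NAND p = 1 NAND 0 = 1
g6 = g5 AND g4 = 1 AND 1 = 1
g7 = NOT g6 = NOT 1 = 0
g8 = r OR g7 = 0 OR 0 = 0
So g8 = 0 as required.

p=0, q=0, r=0, s=1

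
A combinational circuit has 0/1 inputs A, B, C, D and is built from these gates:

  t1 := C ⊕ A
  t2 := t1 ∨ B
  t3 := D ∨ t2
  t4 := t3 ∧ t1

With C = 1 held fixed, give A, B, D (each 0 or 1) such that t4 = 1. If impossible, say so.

A=0, B=0, D=0

t4 = t3 ∧ t1 must be 1, so both t3 = 1 and t1 = 1.
t3 = D ∨ t2 must be 1, so at least one of D, t2 is 1.
Check with C = 1 and A=0, B=0, D=0:
t1 = C ⊕ A = 1 ⊕ 0 = 1
t2 = t1 ∨ B = 1 ∨ 0 = 1
t3 = D ∨ t2 = 0 ∨ 1 = 1
t4 = t3 ∧ t1 = 1 ∧ 1 = 1
So t4 = 1.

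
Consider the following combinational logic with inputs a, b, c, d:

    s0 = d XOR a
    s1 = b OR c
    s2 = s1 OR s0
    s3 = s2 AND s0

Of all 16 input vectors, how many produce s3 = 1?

s3 = s2 AND s0 must be 1, so both s2 = 1 and s0 = 1.
s2 = s1 OR s0 must be 1, so at least one of s1, s0 is 1.
Enumerating the 16 input combinations, 8 give s3 = 1 and 8 give s3 = 0.

8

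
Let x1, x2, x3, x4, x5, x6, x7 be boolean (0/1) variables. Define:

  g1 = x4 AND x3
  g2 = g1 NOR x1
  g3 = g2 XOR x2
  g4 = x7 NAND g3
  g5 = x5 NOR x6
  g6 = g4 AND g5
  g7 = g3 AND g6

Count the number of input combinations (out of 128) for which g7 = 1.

g7 = g3 AND g6 must be 1, so both g3 = 1 and g6 = 1.
g3 = g2 XOR x2 must be 1, so g2 and x2 differ.
Enumerating the 128 input combinations, 8 give g7 = 1 and 120 give g7 = 0.

8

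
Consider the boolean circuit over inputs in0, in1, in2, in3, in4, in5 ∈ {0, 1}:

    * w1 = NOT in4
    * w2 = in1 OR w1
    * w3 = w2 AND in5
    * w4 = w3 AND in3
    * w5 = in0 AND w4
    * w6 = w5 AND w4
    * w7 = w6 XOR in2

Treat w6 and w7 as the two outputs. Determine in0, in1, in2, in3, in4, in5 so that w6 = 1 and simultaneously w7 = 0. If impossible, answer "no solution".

in0=1, in1=1, in2=1, in3=1, in4=1, in5=1

Check with in0=1, in1=1, in2=1, in3=1, in4=1, in5=1:
w1 = NOT in4 = NOT 1 = 0
w2 = in1 OR w1 = 1 OR 0 = 1
w3 = w2 AND in5 = 1 AND 1 = 1
w4 = w3 AND in3 = 1 AND 1 = 1
w5 = in0 AND w4 = 1 AND 1 = 1
w6 = w5 AND w4 = 1 AND 1 = 1
w7 = w6 XOR in2 = 1 XOR 1 = 0
So w6 = 1 and w7 = 0.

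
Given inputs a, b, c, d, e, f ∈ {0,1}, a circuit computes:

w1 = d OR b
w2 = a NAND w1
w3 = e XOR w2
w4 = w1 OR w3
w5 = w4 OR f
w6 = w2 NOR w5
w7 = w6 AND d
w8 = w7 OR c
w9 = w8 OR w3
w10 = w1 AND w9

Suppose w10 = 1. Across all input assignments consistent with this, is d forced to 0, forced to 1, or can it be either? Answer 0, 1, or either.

Both values of d occur among assignments with w10 = 1:
  d=0: a=0, b=1, c=0, d=0, e=0, f=0
  d=1: a=0, b=0, c=0, d=1, e=0, f=0

either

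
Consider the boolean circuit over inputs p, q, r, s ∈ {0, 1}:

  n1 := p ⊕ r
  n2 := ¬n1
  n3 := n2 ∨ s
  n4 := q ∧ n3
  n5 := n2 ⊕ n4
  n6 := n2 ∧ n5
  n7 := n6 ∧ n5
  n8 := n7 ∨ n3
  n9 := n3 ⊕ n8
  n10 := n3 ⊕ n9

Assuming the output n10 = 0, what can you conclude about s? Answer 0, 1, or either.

n10 = n3 ⊕ n9 must be 0, so n3 and n9 are equal.
Every assignment with n10 = 0 has s = 0; there are 4 such assignment(s).
  p=0, q=0, r=1, s=0
  p=0, q=1, r=1, s=0
  p=1, q=0, r=0, s=0
  p=1, q=1, r=0, s=0

0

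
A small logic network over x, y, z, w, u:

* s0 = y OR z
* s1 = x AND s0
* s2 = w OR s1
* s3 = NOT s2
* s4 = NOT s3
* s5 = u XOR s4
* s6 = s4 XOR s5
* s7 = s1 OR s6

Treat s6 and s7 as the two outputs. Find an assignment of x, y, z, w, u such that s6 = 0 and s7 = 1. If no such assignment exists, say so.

Check with x=1, y=0, z=1, w=1, u=0:
s0 = y OR z = 0 OR 1 = 1
s1 = x AND s0 = 1 AND 1 = 1
s2 = w OR s1 = 1 OR 1 = 1
s3 = NOT s2 = NOT 1 = 0
s4 = NOT s3 = NOT 0 = 1
s5 = u XOR s4 = 0 XOR 1 = 1
s6 = s4 XOR s5 = 1 XOR 1 = 0
s7 = s1 OR s6 = 1 OR 0 = 1
So s6 = 0 and s7 = 1.

x=1, y=0, z=1, w=1, u=0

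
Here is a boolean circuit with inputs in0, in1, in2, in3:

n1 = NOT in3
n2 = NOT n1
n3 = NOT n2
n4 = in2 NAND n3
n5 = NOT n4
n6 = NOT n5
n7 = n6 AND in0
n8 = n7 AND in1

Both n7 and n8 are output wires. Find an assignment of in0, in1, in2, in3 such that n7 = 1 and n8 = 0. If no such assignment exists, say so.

in0=1, in1=0, in2=1, in3=1

Check with in0=1, in1=0, in2=1, in3=1:
n1 = NOT in3 = NOT 1 = 0
n2 = NOT n1 = NOT 0 = 1
n3 = NOT n2 = NOT 1 = 0
n4 = in2 NAND n3 = 1 NAND 0 = 1
n5 = NOT n4 = NOT 1 = 0
n6 = NOT n5 = NOT 0 = 1
n7 = n6 AND in0 = 1 AND 1 = 1
n8 = n7 AND in1 = 1 AND 0 = 0
So n7 = 1 and n8 = 0.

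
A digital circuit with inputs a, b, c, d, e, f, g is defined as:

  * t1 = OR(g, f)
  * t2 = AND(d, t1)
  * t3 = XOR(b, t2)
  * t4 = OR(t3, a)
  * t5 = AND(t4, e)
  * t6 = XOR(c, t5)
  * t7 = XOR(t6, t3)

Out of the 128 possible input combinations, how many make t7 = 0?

t7 = XOR(t6, t3) must be 0, so t6 and t3 are equal.
Enumerating the 128 input combinations, 64 give t7 = 0 and 64 give t7 = 1.

64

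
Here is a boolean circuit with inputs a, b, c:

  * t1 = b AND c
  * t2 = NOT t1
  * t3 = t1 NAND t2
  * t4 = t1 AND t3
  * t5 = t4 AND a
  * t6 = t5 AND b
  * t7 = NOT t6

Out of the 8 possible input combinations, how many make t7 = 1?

7

t7 = NOT t6 must be 1, so t6 = 0.
t6 = t5 AND b must be 0, so at least one of t5, b is 0.
Enumerating the 8 input combinations, 7 give t7 = 1 and 1 give t7 = 0.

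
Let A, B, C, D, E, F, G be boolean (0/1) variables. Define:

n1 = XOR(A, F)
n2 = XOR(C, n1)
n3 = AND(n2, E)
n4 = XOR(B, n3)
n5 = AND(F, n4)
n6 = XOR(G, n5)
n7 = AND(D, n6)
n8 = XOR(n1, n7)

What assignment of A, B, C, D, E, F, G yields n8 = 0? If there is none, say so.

n8 = XOR(n1, n7) must be 0, so n1 and n7 are equal.
Check with A=1, B=0, C=1, D=0, E=1, F=1, G=0:
n1 = XOR(A, F) = XOR(1, 1) = 0
n2 = XOR(C, n1) = XOR(1, 0) = 1
n3 = AND(n2, E) = AND(1, 1) = 1
n4 = XOR(B, n3) = XOR(0, 1) = 1
n5 = AND(F, n4) = AND(1, 1) = 1
n6 = XOR(G, n5) = XOR(0, 1) = 1
n7 = AND(D, n6) = AND(0, 1) = 0
n8 = XOR(n1, n7) = XOR(0, 0) = 0
So n8 = 0 as required.

A=1, B=0, C=1, D=0, E=1, F=1, G=0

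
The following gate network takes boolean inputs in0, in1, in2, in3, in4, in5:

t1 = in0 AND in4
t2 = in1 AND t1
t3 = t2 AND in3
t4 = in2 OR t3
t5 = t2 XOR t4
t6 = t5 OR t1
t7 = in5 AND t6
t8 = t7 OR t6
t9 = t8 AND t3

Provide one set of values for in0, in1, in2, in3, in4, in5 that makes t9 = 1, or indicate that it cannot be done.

t9 = t8 AND t3 must be 1, so both t8 = 1 and t3 = 1.
t8 = t7 OR t6 must be 1, so at least one of t7, t6 is 1.
t3 = t2 AND in3 must be 1, so both t2 = 1 and in3 = 1.
Check with in0=1, in1=1, in2=0, in3=1, in4=1, in5=1:
t1 = in0 AND in4 = 1 AND 1 = 1
t2 = in1 AND t1 = 1 AND 1 = 1
t3 = t2 AND in3 = 1 AND 1 = 1
t4 = in2 OR t3 = 0 OR 1 = 1
t5 = t2 XOR t4 = 1 XOR 1 = 0
t6 = t5 OR t1 = 0 OR 1 = 1
t7 = in5 AND t6 = 1 AND 1 = 1
t8 = t7 OR t6 = 1 OR 1 = 1
t9 = t8 AND t3 = 1 AND 1 = 1
So t9 = 1 as required.

in0=1, in1=1, in2=0, in3=1, in4=1, in5=1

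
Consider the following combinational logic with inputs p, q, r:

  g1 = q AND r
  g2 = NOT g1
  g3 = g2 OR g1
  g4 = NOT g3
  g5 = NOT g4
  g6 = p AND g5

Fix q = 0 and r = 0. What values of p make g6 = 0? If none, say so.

p=0

Check with q = 0 and r = 0 and p=0:
g1 = q AND r = 0 AND 0 = 0
g2 = NOT g1 = NOT 0 = 1
g3 = g2 OR g1 = 1 OR 0 = 1
g4 = NOT g3 = NOT 1 = 0
g5 = NOT g4 = NOT 0 = 1
g6 = p AND g5 = 0 AND 1 = 0
So g6 = 0.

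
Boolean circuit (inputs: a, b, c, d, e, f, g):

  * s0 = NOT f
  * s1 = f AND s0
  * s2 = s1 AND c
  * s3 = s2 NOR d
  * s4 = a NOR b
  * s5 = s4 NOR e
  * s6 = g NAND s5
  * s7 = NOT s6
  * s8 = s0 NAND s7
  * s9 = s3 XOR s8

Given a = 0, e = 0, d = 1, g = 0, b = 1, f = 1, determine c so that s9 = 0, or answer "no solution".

no solution exists

With a = 0, e = 0, d = 1, g = 0, b = 1, f = 1 fixed, none of the 2 settings of c give s9 = 0.
For example, with c=0:
s0 = NOT f = NOT 1 = 0
s1 = f AND s0 = 1 AND 0 = 0
s2 = s1 AND c = 0 AND 0 = 0
s3 = s2 NOR d = 0 NOR 1 = 0
s4 = a NOR b = 0 NOR 1 = 0
s5 = s4 NOR e = 0 NOR 0 = 1
s6 = g NAND s5 = 0 NAND 1 = 1
s7 = NOT s6 = NOT 1 = 0
s8 = s0 NAND s7 = 0 NAND 0 = 1
s9 = s3 XOR s8 = 0 XOR 1 = 1
giving s9 = 1 ≠ 0.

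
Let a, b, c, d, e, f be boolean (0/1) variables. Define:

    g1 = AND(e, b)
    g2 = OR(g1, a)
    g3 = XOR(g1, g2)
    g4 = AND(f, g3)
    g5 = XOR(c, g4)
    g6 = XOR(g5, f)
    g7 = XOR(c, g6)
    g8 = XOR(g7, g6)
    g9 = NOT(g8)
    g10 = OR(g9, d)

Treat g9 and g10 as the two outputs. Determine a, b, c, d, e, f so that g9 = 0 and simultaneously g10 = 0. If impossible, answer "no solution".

Check with a=1, b=1, c=1, d=0, e=1, f=0:
g1 = AND(e, b) = AND(1, 1) = 1
g2 = OR(g1, a) = OR(1, 1) = 1
g3 = XOR(g1, g2) = XOR(1, 1) = 0
g4 = AND(f, g3) = AND(0, 0) = 0
g5 = XOR(c, g4) = XOR(1, 0) = 1
g6 = XOR(g5, f) = XOR(1, 0) = 1
g7 = XOR(c, g6) = XOR(1, 1) = 0
g8 = XOR(g7, g6) = XOR(0, 1) = 1
g9 = NOT(g8) = NOT 1 = 0
g10 = OR(g9, d) = OR(0, 0) = 0
So g9 = 0 and g10 = 0.

a=1, b=1, c=1, d=0, e=1, f=0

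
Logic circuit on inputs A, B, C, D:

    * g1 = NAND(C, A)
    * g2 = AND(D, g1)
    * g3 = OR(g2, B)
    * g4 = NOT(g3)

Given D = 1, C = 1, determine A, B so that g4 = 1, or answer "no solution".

A=1 B=0

g4 = NOT(g3) must be 1, so g3 = 0.
Check with D = 1, C = 1 and A=1, B=0:
g1 = NAND(C, A) = NAND(1, 1) = 0
g2 = AND(D, g1) = AND(1, 0) = 0
g3 = OR(g2, B) = OR(0, 0) = 0
g4 = NOT(g3) = NOT 0 = 1
So g4 = 1.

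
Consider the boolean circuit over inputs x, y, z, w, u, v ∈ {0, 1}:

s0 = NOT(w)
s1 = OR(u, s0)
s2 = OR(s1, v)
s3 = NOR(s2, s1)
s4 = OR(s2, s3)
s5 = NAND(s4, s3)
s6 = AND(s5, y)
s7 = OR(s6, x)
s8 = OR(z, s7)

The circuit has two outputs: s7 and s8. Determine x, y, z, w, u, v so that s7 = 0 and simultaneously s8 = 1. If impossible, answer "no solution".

Check with x=0 y=0 z=1 w=1 u=0 v=0:
s0 = NOT(w) = NOT 1 = 0
s1 = OR(u, s0) = OR(0, 0) = 0
s2 = OR(s1, v) = OR(0, 0) = 0
s3 = NOR(s2, s1) = NOR(0, 0) = 1
s4 = OR(s2, s3) = OR(0, 1) = 1
s5 = NAND(s4, s3) = NAND(1, 1) = 0
s6 = AND(s5, y) = AND(0, 0) = 0
s7 = OR(s6, x) = OR(0, 0) = 0
s8 = OR(z, s7) = OR(1, 0) = 1
So s7 = 0 and s8 = 1.

x=0 y=0 z=1 w=1 u=0 v=0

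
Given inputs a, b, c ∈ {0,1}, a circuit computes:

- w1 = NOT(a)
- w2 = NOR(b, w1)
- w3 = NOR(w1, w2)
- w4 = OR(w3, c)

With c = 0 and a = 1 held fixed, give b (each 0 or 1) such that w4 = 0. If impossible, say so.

b=0

Check with c = 0 and a = 1 and b=0:
w1 = NOT(a) = NOT 1 = 0
w2 = NOR(b, w1) = NOR(0, 0) = 1
w3 = NOR(w1, w2) = NOR(0, 1) = 0
w4 = OR(w3, c) = OR(0, 0) = 0
So w4 = 0.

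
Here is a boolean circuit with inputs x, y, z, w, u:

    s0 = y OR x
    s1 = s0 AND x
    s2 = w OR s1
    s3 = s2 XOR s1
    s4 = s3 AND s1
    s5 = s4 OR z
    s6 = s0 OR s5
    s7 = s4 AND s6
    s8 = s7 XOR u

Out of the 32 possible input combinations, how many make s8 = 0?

s8 = s7 XOR u must be 0, so s7 and u are equal.
Enumerating the 32 input combinations, 16 give s8 = 0 and 16 give s8 = 1.

16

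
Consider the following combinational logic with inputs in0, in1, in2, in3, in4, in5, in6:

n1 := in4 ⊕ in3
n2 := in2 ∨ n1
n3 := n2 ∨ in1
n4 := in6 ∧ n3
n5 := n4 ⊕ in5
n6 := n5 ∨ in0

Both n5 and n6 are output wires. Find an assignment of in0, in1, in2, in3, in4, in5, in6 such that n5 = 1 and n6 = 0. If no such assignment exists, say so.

no solution exists

Across all 128 input combinations, none give both n5 = 1 and n6 = 0.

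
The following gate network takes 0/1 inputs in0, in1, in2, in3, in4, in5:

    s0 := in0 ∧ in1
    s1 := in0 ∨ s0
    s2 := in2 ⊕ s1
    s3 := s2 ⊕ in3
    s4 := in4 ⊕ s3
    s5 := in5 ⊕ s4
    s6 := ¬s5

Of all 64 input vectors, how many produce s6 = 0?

s6 = ¬s5 must be 0, so s5 = 1.
Enumerating the 64 input combinations, 32 give s6 = 0 and 32 give s6 = 1.

32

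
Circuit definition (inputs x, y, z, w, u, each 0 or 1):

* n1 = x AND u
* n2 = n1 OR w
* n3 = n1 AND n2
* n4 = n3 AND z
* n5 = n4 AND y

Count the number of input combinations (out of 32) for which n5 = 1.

n5 = n4 AND y must be 1, so both n4 = 1 and y = 1.
n4 = n3 AND z must be 1, so both n3 = 1 and z = 1.
n3 = n1 AND n2 must be 1, so both n1 = 1 and n2 = 1.
Satisfying assignments:
  x=1, y=1, z=1, w=0, u=1
  x=1, y=1, z=1, w=1, u=1

2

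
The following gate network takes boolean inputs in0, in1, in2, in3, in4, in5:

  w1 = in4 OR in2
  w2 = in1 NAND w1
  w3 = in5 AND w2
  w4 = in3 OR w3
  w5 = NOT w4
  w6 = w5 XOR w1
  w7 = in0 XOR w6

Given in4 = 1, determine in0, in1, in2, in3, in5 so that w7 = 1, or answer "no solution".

w7 = in0 XOR w6 must be 1, so in0 and w6 differ.
Check with in4 = 1 and in0=1, in1=1, in2=0, in3=0, in5=0:
w1 = in4 OR in2 = 1 OR 0 = 1
w2 = in1 NAND w1 = 1 NAND 1 = 0
w3 = in5 AND w2 = 0 AND 0 = 0
w4 = in3 OR w3 = 0 OR 0 = 0
w5 = NOT w4 = NOT 0 = 1
w6 = w5 XOR w1 = 1 XOR 1 = 0
w7 = in0 XOR w6 = 1 XOR 0 = 1
So w7 = 1.

in0=1, in1=1, in2=0, in3=0, in5=0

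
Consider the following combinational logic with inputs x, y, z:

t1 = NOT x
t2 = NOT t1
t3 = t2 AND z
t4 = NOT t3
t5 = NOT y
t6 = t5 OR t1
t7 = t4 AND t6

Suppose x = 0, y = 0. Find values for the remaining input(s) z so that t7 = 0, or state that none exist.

no solution exists

With x = 0, y = 0 fixed, none of the 2 settings of z give t7 = 0.
For example, with z=0:
t1 = NOT x = NOT 0 = 1
t2 = NOT t1 = NOT 1 = 0
t3 = t2 AND z = 0 AND 0 = 0
t4 = NOT t3 = NOT 0 = 1
t5 = NOT y = NOT 0 = 1
t6 = t5 OR t1 = 1 OR 1 = 1
t7 = t4 AND t6 = 1 AND 1 = 1
giving t7 = 1 ≠ 0.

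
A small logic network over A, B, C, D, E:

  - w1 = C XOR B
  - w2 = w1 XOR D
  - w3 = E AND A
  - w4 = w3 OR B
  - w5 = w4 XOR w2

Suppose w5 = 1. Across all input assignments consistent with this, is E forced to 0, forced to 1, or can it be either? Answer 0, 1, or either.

Both values of E occur among assignments with w5 = 1:
  E=0: A=0, B=0, C=0, D=1, E=0
  E=1: A=0, B=0, C=0, D=1, E=1

either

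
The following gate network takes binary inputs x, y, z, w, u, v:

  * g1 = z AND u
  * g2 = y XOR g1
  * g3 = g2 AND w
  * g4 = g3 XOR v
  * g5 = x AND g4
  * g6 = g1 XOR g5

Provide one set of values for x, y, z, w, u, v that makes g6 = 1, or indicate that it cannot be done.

x=1 y=0 z=0 w=1 u=0 v=1

g6 = g1 XOR g5 must be 1, so g1 and g5 differ.
Check with x=1 y=0 z=0 w=1 u=0 v=1:
g1 = z AND u = 0 AND 0 = 0
g2 = y XOR g1 = 0 XOR 0 = 0
g3 = g2 AND w = 0 AND 1 = 0
g4 = g3 XOR v = 0 XOR 1 = 1
g5 = x AND g4 = 1 AND 1 = 1
g6 = g1 XOR g5 = 0 XOR 1 = 1
So g6 = 1 as required.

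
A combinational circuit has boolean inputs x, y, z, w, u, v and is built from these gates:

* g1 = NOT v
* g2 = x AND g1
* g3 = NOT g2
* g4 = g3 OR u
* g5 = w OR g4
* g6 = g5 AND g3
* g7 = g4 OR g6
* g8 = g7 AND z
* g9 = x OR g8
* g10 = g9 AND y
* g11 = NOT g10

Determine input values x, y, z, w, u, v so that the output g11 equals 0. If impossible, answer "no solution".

x=0, y=1, z=1, w=1, u=0, v=1

g11 = NOT g10 must be 0, so g10 = 1.
g10 = g9 AND y must be 1, so both g9 = 1 and y = 1.
g9 = x OR g8 must be 1, so at least one of x, g8 is 1.
Check with x=0, y=1, z=1, w=1, u=0, v=1:
g1 = NOT v = NOT 1 = 0
g2 = x AND g1 = 0 AND 0 = 0
g3 = NOT g2 = NOT 0 = 1
g4 = g3 OR u = 1 OR 0 = 1
g5 = w OR g4 = 1 OR 1 = 1
g6 = g5 AND g3 = 1 AND 1 = 1
g7 = g4 OR g6 = 1 OR 1 = 1
g8 = g7 AND z = 1 AND 1 = 1
g9 = x OR g8 = 0 OR 1 = 1
g10 = g9 AND y = 1 AND 1 = 1
g11 = NOT g10 = NOT 1 = 0
So g11 = 0 as required.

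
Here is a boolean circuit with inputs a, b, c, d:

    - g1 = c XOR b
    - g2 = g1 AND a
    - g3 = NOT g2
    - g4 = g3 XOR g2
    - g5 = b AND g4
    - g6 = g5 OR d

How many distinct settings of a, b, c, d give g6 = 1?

12

g6 = g5 OR d must be 1, so at least one of g5, d is 1.
Enumerating the 16 input combinations, 12 give g6 = 1 and 4 give g6 = 0.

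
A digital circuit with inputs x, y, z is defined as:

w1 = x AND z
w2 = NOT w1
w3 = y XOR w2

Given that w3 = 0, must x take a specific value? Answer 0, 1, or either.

either

Both values of x occur among assignments with w3 = 0:
  x=0: x=0, y=1, z=0
  x=1: x=1, y=0, z=1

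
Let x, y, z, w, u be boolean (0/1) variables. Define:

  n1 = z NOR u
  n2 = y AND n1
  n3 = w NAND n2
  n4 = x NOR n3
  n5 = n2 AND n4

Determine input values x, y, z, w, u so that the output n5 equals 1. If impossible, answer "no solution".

x=0, y=1, z=0, w=1, u=0

Check with x=0, y=1, z=0, w=1, u=0:
n1 = z NOR u = 0 NOR 0 = 1
n2 = y AND n1 = 1 AND 1 = 1
n3 = w NAND n2 = 1 NAND 1 = 0
n4 = x NOR n3 = 0 NOR 0 = 1
n5 = n2 AND n4 = 1 AND 1 = 1
So n5 = 1 as required.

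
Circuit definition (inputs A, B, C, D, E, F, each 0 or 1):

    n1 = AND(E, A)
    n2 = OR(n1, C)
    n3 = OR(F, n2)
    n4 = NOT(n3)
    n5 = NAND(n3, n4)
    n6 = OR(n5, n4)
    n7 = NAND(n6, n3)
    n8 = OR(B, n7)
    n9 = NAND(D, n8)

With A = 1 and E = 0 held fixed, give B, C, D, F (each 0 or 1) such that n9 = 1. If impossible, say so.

n9 = NAND(D, n8) must be 1, so at least one of D, n8 is 0.
Check with A = 1 and E = 0 and B=0, C=0, D=0, F=1:
n1 = AND(E, A) = AND(0, 1) = 0
n2 = OR(n1, C) = OR(0, 0) = 0
n3 = OR(F, n2) = OR(1, 0) = 1
n4 = NOT(n3) = NOT 1 = 0
n5 = NAND(n3, n4) = NAND(1, 0) = 1
n6 = OR(n5, n4) = OR(1, 0) = 1
n7 = NAND(n6, n3) = NAND(1, 1) = 0
n8 = OR(B, n7) = OR(0, 0) = 0
n9 = NAND(D, n8) = NAND(0, 0) = 1
So n9 = 1.

B=0 C=0 D=0 F=1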